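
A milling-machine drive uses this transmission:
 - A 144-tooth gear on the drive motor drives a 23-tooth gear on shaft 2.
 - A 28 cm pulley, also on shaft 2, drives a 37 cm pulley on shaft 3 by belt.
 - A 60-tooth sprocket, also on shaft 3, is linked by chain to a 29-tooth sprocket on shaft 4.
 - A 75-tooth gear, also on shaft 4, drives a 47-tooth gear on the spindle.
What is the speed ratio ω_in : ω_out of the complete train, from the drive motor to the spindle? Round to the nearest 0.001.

0.064

Each stage contributes driven/driver: gear mesh 23/144 = 0.15972, belt 37/28 = 1.3214, chain 29/60 = 0.48333, gear mesh 47/75 = 0.62667.
Overall: 0.15972 × 1.3214 × 0.48333 × 0.62667 = 0.063928.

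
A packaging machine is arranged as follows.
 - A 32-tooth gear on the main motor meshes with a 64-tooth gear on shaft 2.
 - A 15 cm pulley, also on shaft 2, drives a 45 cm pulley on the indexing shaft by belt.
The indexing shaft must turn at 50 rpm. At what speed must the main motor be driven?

300 rpm

Overall ratio R = 2 × 3 = 6.
Required input speed = output speed × R = 50 × 6 = 300 rpm.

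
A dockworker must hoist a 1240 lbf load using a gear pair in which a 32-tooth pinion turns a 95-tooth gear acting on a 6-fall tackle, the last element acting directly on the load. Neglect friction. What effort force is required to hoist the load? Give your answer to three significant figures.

69.6 lbf

Gear pair MA = 95/32 = 2.9688.
Block-and-tackle MA = number of supporting rope parts = 6.
Combined ideal MA = 2.9688 × 6 = 17.812.
Effort = load / MA = 1240 / 17.812 = 69.614 lbf.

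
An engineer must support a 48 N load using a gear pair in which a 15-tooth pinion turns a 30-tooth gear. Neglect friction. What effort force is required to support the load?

24 N

Gear pair MA = 30/15 = 2.
Effort = load / MA = 48 / 2 = 24 N.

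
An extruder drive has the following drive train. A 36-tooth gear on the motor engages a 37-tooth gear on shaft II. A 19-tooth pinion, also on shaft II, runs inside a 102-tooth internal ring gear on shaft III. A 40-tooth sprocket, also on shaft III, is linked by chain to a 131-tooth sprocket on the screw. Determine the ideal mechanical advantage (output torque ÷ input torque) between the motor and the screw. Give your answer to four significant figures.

18.07

Each stage contributes driven/driver: gear mesh 37/36 = 1.0278, internal gear 102/19 = 5.3684, chain 131/40 = 3.275.
Overall: 1.0278 × 5.3684 × 3.275 = 18.07.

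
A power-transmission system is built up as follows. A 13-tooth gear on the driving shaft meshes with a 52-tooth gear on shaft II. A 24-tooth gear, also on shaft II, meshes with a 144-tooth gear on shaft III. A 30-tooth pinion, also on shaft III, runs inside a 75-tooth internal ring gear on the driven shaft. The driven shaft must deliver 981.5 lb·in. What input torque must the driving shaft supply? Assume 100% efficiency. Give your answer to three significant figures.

Overall ratio R = 4 × 6 × 2.5 = 60.
Input torque = output torque / R = 981.5 / 60 = 16.358 lb·in.

16.4 lb·in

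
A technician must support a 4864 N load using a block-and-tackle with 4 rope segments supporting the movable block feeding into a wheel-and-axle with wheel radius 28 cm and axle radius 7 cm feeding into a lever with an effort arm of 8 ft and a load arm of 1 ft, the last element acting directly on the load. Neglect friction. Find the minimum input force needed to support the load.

38 N

Block-and-tackle MA = number of supporting rope parts = 4.
Wheel-and-axle MA = R/r = 28/7 = 4.
Lever MA = effort arm / load arm = 8/1 = 8.
Combined ideal MA = 4 × 4 × 8 = 128.
Effort = load / MA = 4864 / 128 = 38 N.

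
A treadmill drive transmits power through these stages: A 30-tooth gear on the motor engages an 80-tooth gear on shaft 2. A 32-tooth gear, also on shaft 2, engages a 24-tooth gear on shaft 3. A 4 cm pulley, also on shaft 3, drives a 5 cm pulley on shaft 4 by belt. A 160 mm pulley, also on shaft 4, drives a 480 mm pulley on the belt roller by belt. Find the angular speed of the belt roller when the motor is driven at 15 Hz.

2 Hz

gear mesh 80/30 = 2.6667 → 15/2.6667 = 5.625 Hz
gear mesh 24/32 = 0.75 → 5.625/0.75 = 7.5 Hz
belt 5/4 = 1.25 → 7.5/1.25 = 6 Hz
belt 480/160 = 3 → 6/3 = 2 Hz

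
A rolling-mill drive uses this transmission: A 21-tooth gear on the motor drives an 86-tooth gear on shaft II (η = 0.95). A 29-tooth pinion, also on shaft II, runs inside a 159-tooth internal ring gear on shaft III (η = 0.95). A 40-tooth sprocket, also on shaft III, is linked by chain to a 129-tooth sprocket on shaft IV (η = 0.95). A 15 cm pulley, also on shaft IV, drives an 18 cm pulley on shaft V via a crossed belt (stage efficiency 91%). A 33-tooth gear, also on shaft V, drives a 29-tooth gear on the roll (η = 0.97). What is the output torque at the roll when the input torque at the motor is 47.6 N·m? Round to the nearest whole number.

2751 N·m

gear mesh 86/21 = 4.0952 → τ = 47.6·4.0952·0.95 = 185.19 N·m
internal gear 159/29 = 5.4828 → τ = 185.19·5.4828·0.95 = 964.57 N·m
chain 129/40 = 3.225 → τ = 964.57·3.225·0.95 = 2955.2 N·m
belt 18/15 = 1.2 → τ = 2955.2·1.2·0.91 = 3227.1 N·m
gear mesh 29/33 = 0.87879 → τ = 3227.1·0.87879·0.97 = 2750.8 N·m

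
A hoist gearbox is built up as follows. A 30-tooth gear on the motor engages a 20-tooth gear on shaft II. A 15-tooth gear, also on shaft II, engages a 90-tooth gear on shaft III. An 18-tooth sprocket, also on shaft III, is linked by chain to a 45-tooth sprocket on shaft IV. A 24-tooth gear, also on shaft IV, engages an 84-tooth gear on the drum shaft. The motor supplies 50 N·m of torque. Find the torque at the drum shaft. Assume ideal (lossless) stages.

After the gear mesh (20/30): 50 × 0.66667 = 33.333 N·m
After the gear mesh (90/15): 33.333 × 6 = 200 N·m
After the chain (45/18): 200 × 2.5 = 500 N·m
After the gear mesh (84/24): 500 × 3.5 = 1750 N·m

1750 N·m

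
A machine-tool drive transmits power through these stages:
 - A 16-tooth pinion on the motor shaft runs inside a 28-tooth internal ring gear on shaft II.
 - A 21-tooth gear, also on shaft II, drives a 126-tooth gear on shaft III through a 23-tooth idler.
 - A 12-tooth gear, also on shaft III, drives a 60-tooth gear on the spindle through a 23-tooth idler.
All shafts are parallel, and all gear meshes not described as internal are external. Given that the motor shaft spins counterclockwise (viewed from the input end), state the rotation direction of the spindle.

counterclockwise

the motor shaft → shaft II: internal mesh, same direction → CCW.
shaft II → shaft III: driver → idler → driven is 2 external meshes, 2 reversals → CCW.
shaft III → the spindle: driver → idler → driven is 2 external meshes, 2 reversals → CCW.
4 reversals in total — an even number — so the spindle turns the same way as the motor shaft.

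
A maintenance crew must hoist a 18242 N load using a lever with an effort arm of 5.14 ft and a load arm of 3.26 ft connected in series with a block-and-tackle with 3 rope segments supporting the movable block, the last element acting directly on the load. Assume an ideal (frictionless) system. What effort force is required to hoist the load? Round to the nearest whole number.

3857 N

Lever MA = effort arm / load arm = 5.14/3.26 = 1.5767.
Block-and-tackle MA = number of supporting rope parts = 3.
Combined ideal MA = 1.5767 × 3 = 4.7301.
Effort = load / MA = 18242 / 4.7301 = 3856.6 N.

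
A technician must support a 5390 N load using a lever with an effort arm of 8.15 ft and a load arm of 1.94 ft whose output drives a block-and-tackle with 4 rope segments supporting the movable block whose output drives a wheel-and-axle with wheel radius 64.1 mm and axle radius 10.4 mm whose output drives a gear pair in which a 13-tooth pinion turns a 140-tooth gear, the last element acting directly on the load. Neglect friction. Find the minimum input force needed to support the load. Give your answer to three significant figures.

4.83 N

Lever MA = effort arm / load arm = 8.15/1.94 = 4.201.
Block-and-tackle MA = number of supporting rope parts = 4.
Wheel-and-axle MA = R/r = 64.1/10.4 = 6.1635.
Gear pair MA = 140/13 = 10.769.
Combined ideal MA = 4.201 × 4 × 6.1635 × 10.769 = 1115.4.
Effort = load / MA = 5390 / 1115.4 = 4.8324 N.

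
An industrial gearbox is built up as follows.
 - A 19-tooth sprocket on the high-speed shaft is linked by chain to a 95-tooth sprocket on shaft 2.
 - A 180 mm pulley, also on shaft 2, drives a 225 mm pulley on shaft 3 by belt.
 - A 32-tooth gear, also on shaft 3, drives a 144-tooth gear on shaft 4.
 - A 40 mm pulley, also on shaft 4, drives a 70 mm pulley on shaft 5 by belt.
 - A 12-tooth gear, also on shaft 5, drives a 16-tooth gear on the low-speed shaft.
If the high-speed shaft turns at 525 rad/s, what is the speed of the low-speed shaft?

8 rad/s

Chain: ratio = 95/19 = 5, so shaft 2 turns at 525 / 5 = 105 rad/s.
Belt: ratio = 225/180 = 1.25, so shaft 3 turns at 105 / 1.25 = 84 rad/s.
Gear mesh: ratio = 144/32 = 4.5, so shaft 4 turns at 84 / 4.5 = 18.667 rad/s.
Belt: ratio = 70/40 = 1.75, so shaft 5 turns at 18.667 / 1.75 = 10.667 rad/s.
Gear mesh: ratio = 16/12 = 1.3333, so the low-speed shaft turns at 10.667 / 1.3333 = 8 rad/s.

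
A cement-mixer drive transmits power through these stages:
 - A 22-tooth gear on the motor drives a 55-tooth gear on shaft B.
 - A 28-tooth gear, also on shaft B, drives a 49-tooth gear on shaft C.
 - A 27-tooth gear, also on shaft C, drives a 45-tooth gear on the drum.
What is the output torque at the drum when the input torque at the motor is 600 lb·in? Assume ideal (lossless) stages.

4375 lb·in

After the gear mesh (55/22): 600 × 2.5 = 1500 lb·in
After the gear mesh (49/28): 1500 × 1.75 = 2625 lb·in
After the gear mesh (45/27): 2625 × 1.6667 = 4375 lb·in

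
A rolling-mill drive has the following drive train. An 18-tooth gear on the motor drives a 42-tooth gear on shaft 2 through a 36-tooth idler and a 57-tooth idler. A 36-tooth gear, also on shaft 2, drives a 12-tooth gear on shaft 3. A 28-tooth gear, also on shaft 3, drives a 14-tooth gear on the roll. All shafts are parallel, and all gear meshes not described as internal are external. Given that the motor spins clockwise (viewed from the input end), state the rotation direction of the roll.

the motor → shaft 2: driver → idler → idler → driven is 3 external meshes, 3 reversals → CCW.
shaft 2 → shaft 3: external mesh, 1 reversal → CW.
shaft 3 → the roll: external mesh, 1 reversal → CCW.
5 reversals in total — an odd number — so the roll turns opposite to the motor.

anticlockwise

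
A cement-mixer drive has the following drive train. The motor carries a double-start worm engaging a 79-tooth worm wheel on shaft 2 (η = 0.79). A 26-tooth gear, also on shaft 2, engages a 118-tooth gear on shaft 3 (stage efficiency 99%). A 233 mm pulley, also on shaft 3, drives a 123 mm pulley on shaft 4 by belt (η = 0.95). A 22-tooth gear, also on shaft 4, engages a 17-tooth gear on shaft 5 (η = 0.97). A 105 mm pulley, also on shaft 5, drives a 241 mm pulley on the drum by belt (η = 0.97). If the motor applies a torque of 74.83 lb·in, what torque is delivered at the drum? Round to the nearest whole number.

Worm: ratio = 79/2 = 39.5; torque at shaft 2 = 74.83 × 39.5 × 0.79 = 2335.1 lb·in.
Gear mesh: ratio = 118/26 = 4.5385; torque at shaft 3 = 2335.1 × 4.5385 × 0.99 = 10492 lb·in.
Belt: ratio = 123/233 = 0.5279; torque at shaft 4 = 10492 × 0.5279 × 0.95 = 5261.6 lb·in.
Gear mesh: ratio = 17/22 = 0.77273; torque at shaft 5 = 5261.6 × 0.77273 × 0.97 = 3943.8 lb·in.
Belt: ratio = 241/105 = 2.2952; torque at the drum = 3943.8 × 2.2952 × 0.97 = 8780.4 lb·in.

8780 lb·in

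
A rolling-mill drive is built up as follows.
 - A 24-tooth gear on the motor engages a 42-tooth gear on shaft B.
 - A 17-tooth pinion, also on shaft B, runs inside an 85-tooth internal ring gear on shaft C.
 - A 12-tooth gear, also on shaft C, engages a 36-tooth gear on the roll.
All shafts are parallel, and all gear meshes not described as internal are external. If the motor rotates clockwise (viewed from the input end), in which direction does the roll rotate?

the motor → shaft B: external mesh, 1 reversal → CCW.
shaft B → shaft C: internal mesh, same direction → CCW.
shaft C → the roll: external mesh, 1 reversal → CW.
2 reversals in total — an even number — so the roll turns the same way as the motor.

clockwise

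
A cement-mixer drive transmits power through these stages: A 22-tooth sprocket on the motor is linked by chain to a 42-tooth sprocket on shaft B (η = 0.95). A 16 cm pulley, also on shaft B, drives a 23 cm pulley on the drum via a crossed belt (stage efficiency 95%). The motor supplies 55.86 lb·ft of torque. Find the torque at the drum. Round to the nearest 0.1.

138.4 lb·ft

After the chain (42/22): 55.86 × 1.9091 × 0.95 = 101.31 lb·ft
After the belt (23/16): 101.31 × 1.4375 × 0.95 = 138.35 lb·ft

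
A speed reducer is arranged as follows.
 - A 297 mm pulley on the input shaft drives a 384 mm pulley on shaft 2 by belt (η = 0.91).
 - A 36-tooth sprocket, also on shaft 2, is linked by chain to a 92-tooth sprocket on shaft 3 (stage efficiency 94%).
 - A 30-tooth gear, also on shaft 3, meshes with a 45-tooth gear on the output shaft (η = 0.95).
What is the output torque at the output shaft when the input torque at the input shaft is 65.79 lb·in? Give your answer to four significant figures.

After the belt (384/297): 65.79 × 1.2929 × 0.91 = 77.406 lb·in
After the chain (92/36): 77.406 × 2.5556 × 0.94 = 185.95 lb·in
After the gear mesh (45/30): 185.95 × 1.5 × 0.95 = 264.97 lb·in

265.0 lb·in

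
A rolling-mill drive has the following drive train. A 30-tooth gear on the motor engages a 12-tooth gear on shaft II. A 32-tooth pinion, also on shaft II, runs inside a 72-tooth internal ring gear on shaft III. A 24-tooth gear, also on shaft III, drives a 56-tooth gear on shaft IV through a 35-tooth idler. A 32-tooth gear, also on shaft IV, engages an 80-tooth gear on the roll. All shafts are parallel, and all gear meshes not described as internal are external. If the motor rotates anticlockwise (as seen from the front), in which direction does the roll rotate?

anticlockwise

the motor → shaft II: external mesh, 1 reversal → CW.
shaft II → shaft III: internal mesh, same direction → CW.
shaft III → shaft IV: driver → idler → driven is 2 external meshes, 2 reversals → CW.
shaft IV → the roll: external mesh, 1 reversal → CCW.
4 reversals in total — an even number — so the roll turns the same way as the motor.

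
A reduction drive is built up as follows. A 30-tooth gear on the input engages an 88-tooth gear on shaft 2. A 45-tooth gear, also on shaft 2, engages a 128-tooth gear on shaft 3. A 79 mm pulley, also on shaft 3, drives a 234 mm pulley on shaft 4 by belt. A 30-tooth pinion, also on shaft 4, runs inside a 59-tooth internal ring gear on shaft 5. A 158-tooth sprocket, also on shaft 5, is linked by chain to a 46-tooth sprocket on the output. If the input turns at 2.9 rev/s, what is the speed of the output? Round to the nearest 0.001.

the input → shaft 2 (gear mesh, 88/30): 2.9 ÷ 2.9333 = 0.98864 rev/s
shaft 2 → shaft 3 (gear mesh, 128/45): 0.98864 ÷ 2.8444 = 0.34757 rev/s
shaft 3 → shaft 4 (belt, 234/79): 0.34757 ÷ 2.962 = 0.11734 rev/s
shaft 4 → shaft 5 (internal gear, 59/30): 0.11734 ÷ 1.9667 = 0.059665 rev/s
shaft 5 → the output (chain, 46/158): 0.059665 ÷ 0.29114 = 0.20494 rev/s

0.205 rev/s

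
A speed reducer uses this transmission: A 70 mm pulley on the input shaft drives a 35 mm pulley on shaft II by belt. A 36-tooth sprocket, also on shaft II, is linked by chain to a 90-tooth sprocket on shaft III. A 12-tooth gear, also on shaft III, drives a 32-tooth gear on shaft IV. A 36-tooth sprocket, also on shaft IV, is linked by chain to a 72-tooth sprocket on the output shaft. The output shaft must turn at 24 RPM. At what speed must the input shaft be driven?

Overall ratio R = 0.5 × 2.5 × 2.6667 × 2 = 6.6667.
Required input speed = output speed × R = 24 × 6.6667 = 160 RPM.

160 RPM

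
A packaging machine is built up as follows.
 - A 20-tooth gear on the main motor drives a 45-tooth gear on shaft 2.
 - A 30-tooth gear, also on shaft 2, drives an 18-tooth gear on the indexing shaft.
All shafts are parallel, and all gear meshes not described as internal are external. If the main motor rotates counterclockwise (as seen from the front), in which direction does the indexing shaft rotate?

counterclockwise

the main motor → shaft 2: external mesh, 1 reversal → CW.
shaft 2 → the indexing shaft: external mesh, 1 reversal → CCW.
2 reversals in total — an even number — so the indexing shaft turns the same way as the main motor.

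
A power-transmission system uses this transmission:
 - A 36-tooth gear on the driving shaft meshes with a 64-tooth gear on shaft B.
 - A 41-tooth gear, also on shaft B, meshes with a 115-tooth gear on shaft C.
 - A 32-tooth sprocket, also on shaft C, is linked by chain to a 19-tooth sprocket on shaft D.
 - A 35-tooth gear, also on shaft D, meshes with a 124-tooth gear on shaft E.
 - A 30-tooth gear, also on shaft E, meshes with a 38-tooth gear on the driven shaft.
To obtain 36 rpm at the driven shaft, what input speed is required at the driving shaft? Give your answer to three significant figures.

Overall ratio R = 1.7778 × 2.8049 × 0.59375 × 3.5429 × 1.2667 = 13.287.
Required input speed = output speed × R = 36 × 13.287 = 478.31 rpm.

478 rpm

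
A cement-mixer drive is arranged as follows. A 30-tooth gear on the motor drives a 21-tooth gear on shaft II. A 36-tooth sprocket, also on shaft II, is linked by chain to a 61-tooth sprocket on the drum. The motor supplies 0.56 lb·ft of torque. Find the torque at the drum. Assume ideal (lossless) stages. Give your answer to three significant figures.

0.664 lb·ft

gear mesh 21/30 = 0.7 → τ = 0.56·0.7 = 0.392 lb·ft
chain 61/36 = 1.6944 → τ = 0.392·1.6944 = 0.66422 lb·ft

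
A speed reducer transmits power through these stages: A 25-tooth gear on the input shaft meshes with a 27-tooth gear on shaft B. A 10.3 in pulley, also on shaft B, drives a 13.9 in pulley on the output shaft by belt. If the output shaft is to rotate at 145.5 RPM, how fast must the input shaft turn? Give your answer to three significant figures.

Overall ratio R = 1.08 × 1.3495 = 1.4575.
Required input speed = output speed × R = 145.5 × 1.4575 = 212.06 RPM.

212 RPM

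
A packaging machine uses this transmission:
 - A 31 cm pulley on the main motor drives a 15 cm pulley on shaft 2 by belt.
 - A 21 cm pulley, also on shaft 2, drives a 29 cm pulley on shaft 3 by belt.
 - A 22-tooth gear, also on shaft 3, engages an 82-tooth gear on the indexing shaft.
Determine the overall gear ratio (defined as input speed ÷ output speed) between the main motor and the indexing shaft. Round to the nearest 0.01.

Each stage contributes driven/driver: belt 15/31 = 0.48387, belt 29/21 = 1.381, gear mesh 82/22 = 3.7273.
Overall: 0.48387 × 1.381 × 3.7273 = 2.4906.

2.49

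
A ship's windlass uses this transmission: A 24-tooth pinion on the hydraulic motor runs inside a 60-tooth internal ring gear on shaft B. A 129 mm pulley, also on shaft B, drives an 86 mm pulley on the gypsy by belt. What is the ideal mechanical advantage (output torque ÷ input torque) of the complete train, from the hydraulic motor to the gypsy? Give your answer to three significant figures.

1.67

Each stage contributes driven/driver: internal gear 60/24 = 2.5, belt 86/129 = 0.66667.
Overall: 2.5 × 0.66667 = 1.6667.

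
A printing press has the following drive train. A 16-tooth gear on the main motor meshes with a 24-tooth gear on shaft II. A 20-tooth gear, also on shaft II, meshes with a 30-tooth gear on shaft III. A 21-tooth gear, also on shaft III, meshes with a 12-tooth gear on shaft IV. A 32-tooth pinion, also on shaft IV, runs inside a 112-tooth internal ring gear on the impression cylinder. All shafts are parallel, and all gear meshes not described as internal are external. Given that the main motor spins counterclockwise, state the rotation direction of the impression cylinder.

the main motor → shaft II: external mesh, 1 reversal → CW.
shaft II → shaft III: external mesh, 1 reversal → CCW.
shaft III → shaft IV: external mesh, 1 reversal → CW.
shaft IV → the impression cylinder: internal mesh, same direction → CW.
3 reversals in total — an odd number — so the impression cylinder turns opposite to the main motor.

clockwise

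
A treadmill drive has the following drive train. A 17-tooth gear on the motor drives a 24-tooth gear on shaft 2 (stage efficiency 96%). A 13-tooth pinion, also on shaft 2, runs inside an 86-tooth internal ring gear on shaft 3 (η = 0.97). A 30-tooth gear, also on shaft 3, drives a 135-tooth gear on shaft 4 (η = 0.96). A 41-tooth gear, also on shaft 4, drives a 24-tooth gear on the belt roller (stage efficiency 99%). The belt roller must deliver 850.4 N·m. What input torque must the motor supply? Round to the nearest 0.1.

39.1 N·m

Overall ratio R = 1.4118 × 6.6154 × 4.5 × 0.58537 = 24.601; overall efficiency η = 0.96 × 0.97 × 0.96 × 0.99 = 0.8850.
Input torque = output torque / (R × η) = 850.4 / (24.601 × 0.8850) = 39.059 N·m.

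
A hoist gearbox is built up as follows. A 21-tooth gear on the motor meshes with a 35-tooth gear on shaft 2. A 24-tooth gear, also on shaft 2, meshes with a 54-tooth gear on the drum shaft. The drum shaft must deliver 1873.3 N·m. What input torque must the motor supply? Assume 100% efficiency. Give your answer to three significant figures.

Overall ratio R = 1.6667 × 2.25 = 3.75.
Input torque = output torque / R = 1873.3 / 3.75 = 499.55 N·m.

500 N·m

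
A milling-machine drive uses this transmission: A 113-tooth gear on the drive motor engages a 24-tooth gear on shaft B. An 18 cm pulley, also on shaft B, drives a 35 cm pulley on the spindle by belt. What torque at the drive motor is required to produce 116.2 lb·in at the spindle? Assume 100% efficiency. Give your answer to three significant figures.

Overall ratio R = 0.21239 × 1.9444 = 0.41298.
Input torque = output torque / R = 116.2 / 0.41298 = 281.37 lb·in.

281 lb·in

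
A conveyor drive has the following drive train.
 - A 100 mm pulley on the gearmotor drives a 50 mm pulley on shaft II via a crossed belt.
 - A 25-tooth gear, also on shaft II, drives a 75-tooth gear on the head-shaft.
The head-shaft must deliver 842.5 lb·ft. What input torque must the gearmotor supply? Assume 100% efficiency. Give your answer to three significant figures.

562 lb·ft

Overall ratio R = 0.5 × 3 = 1.5.
Input torque = output torque / R = 842.5 / 1.5 = 561.67 lb·ft.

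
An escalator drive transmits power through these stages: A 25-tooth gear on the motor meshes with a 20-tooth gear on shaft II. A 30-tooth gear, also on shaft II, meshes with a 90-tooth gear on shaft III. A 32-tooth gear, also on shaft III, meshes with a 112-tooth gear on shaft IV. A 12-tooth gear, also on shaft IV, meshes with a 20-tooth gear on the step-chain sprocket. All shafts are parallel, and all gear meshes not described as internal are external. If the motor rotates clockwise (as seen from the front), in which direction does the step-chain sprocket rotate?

the motor → shaft II: external mesh, 1 reversal → CCW.
shaft II → shaft III: external mesh, 1 reversal → CW.
shaft III → shaft IV: external mesh, 1 reversal → CCW.
shaft IV → the step-chain sprocket: external mesh, 1 reversal → CW.
4 reversals in total — an even number — so the step-chain sprocket turns the same way as the motor.

clockwise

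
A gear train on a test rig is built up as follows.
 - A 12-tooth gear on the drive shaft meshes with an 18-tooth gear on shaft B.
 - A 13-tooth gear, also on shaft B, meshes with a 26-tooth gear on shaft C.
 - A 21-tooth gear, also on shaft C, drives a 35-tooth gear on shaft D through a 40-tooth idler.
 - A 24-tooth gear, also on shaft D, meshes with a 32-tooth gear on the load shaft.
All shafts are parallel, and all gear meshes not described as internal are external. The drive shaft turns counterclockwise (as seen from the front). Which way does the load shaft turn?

clockwise

the drive shaft → shaft B: external mesh, 1 reversal → CW.
shaft B → shaft C: external mesh, 1 reversal → CCW.
shaft C → shaft D: driver → idler → driven is 2 external meshes, 2 reversals → CCW.
shaft D → the load shaft: external mesh, 1 reversal → CW.
5 reversals in total — an odd number — so the load shaft turns opposite to the drive shaft.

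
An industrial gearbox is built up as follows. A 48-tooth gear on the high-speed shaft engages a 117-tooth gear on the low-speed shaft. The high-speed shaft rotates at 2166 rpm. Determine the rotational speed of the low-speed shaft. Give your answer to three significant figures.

889 rpm

the high-speed shaft → the low-speed shaft (gear mesh, 117/48): 2166 ÷ 2.4375 = 888.62 rpm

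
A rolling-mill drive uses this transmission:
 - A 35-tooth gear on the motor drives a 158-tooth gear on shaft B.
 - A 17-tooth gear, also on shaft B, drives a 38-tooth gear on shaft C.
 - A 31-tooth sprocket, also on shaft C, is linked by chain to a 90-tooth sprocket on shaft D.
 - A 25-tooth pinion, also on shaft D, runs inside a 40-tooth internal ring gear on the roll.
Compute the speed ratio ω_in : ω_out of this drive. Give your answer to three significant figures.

Each stage contributes driven/driver: gear mesh 158/35 = 4.5143, gear mesh 38/17 = 2.2353, chain 90/31 = 2.9032, internal gear 40/25 = 1.6.
Overall: 4.5143 × 2.2353 × 2.9032 × 1.6 = 46.873.

46.9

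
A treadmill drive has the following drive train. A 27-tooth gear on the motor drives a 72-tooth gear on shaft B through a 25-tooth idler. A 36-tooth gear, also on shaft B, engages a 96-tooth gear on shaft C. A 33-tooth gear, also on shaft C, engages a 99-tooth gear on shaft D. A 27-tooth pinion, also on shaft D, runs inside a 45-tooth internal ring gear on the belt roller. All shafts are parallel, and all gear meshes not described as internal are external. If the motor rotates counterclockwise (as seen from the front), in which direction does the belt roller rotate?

the motor → shaft B: driver → idler → driven is 2 external meshes, 2 reversals → CCW.
shaft B → shaft C: external mesh, 1 reversal → CW.
shaft C → shaft D: external mesh, 1 reversal → CCW.
shaft D → the belt roller: internal mesh, same direction → CCW.
4 reversals in total — an even number — so the belt roller turns the same way as the motor.

counterclockwise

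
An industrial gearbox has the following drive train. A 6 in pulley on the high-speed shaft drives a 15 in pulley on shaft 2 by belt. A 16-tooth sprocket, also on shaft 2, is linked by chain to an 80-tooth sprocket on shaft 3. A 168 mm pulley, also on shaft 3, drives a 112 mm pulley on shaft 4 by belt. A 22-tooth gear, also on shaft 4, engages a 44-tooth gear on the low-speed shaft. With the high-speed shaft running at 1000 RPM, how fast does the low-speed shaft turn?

60 RPM

the high-speed shaft → shaft 2 (belt, 15/6): 1000 ÷ 2.5 = 400 RPM
shaft 2 → shaft 3 (chain, 80/16): 400 ÷ 5 = 80 RPM
shaft 3 → shaft 4 (belt, 112/168): 80 ÷ 0.66667 = 120 RPM
shaft 4 → the low-speed shaft (gear mesh, 44/22): 120 ÷ 2 = 60 RPM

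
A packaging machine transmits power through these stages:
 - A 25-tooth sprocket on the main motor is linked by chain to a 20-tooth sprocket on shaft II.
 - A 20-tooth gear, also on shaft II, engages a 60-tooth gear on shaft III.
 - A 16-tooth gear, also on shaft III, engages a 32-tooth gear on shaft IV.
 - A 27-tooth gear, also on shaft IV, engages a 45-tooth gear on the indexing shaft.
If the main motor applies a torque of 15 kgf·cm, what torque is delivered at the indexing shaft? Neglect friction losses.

chain 20/25 = 0.8 → τ = 15·0.8 = 12 kgf·cm
gear mesh 60/20 = 3 → τ = 12·3 = 36 kgf·cm
gear mesh 32/16 = 2 → τ = 36·2 = 72 kgf·cm
gear mesh 45/27 = 1.6667 → τ = 72·1.6667 = 120 kgf·cm

120 kgf·cm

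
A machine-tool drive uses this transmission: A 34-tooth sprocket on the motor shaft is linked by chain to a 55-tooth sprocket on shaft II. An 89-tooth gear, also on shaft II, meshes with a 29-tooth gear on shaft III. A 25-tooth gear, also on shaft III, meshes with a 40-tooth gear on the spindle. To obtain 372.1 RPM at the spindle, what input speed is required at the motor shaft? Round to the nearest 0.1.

313.8 RPM

Overall ratio R = 1.6176 × 0.32584 × 1.6 = 0.84336.
Required input speed = output speed × R = 372.1 × 0.84336 = 313.81 RPM.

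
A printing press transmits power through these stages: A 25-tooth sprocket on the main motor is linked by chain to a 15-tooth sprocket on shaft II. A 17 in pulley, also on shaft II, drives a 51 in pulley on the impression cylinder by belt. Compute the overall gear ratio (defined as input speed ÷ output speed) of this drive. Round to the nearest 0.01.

Each stage contributes driven/driver: chain 15/25 = 0.6, belt 51/17 = 3.
Overall: 0.6 × 3 = 1.8.

1.80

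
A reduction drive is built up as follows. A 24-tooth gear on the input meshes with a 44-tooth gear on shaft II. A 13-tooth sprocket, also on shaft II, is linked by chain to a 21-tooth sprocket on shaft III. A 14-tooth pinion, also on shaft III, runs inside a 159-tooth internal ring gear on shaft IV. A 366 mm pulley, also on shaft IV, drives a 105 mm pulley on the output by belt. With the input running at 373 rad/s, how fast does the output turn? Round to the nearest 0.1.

38.7 rad/s

the input → shaft II (gear mesh, 44/24): 373 ÷ 1.8333 = 203.45 rad/s
shaft II → shaft III (chain, 21/13): 203.45 ÷ 1.6154 = 125.95 rad/s
shaft III → shaft IV (internal gear, 159/14): 125.95 ÷ 11.357 = 11.09 rad/s
shaft IV → the output (belt, 105/366): 11.09 ÷ 0.28689 = 38.656 rad/s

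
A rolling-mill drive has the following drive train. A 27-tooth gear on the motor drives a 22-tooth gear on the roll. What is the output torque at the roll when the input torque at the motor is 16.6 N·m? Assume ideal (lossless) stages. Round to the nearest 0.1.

13.5 N·m

gear mesh 22/27 = 0.81481 → τ = 16.6·0.81481 = 13.526 N·m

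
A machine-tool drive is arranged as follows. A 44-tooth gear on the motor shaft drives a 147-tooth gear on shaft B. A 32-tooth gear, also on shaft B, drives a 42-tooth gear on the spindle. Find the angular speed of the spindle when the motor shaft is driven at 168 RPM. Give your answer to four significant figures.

38.31 RPM

the motor shaft → shaft B (gear mesh, 147/44): 168 ÷ 3.3409 = 50.286 RPM
shaft B → the spindle (gear mesh, 42/32): 50.286 ÷ 1.3125 = 38.313 RPM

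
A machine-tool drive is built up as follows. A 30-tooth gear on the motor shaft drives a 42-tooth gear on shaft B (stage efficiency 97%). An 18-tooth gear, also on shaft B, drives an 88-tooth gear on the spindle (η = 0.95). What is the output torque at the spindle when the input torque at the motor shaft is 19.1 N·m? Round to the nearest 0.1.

gear mesh 42/30 = 1.4 → τ = 19.1·1.4·0.97 = 25.938 N·m
gear mesh 88/18 = 4.8889 → τ = 25.938·4.8889·0.95 = 120.47 N·m

120.5 N·m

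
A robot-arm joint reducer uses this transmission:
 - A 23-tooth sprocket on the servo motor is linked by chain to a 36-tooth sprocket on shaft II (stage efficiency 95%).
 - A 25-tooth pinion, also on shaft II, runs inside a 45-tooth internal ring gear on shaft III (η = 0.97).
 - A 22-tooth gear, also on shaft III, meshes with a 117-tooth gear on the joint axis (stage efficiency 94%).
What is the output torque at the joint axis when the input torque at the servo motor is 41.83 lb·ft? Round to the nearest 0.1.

542.9 lb·ft

After the chain (36/23): 41.83 × 1.5652 × 0.95 = 62.199 lb·ft
After the internal gear (45/25): 62.199 × 1.8 × 0.97 = 108.6 lb·ft
After the gear mesh (117/22): 108.6 × 5.3182 × 0.94 = 542.9 lb·ft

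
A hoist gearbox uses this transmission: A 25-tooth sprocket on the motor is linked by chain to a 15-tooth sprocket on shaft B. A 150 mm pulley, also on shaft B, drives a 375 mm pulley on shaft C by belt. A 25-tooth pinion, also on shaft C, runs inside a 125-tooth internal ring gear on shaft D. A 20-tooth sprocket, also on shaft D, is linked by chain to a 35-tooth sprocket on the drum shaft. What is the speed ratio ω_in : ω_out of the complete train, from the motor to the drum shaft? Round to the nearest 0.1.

Each stage contributes driven/driver: chain 15/25 = 0.6, belt 375/150 = 2.5, internal gear 125/25 = 5, chain 35/20 = 1.75.
Overall: 0.6 × 2.5 × 5 × 1.75 = 13.125.

13.1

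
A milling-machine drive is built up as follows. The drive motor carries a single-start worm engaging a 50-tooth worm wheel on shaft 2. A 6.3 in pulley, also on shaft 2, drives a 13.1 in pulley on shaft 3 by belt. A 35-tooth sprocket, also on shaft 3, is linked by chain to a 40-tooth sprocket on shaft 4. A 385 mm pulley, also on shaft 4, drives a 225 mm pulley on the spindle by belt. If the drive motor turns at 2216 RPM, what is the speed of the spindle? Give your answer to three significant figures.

31.9 RPM

worm 50/1 = 50 → 2216/50 = 44.32 RPM
belt 13.1/6.3 = 2.0794 → 44.32/2.0794 = 21.314 RPM
chain 40/35 = 1.1429 → 21.314/1.1429 = 18.65 RPM
belt 225/385 = 0.58442 → 18.65/0.58442 = 31.912 RPM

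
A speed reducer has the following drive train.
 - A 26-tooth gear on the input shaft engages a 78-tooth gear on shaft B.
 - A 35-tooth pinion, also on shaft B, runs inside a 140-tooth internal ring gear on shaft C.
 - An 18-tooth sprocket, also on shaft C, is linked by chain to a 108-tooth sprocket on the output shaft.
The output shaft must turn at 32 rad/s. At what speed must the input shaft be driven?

Overall ratio R = 3 × 4 × 6 = 72.
Required input speed = output speed × R = 32 × 72 = 2304 rad/s.

2304 rad/s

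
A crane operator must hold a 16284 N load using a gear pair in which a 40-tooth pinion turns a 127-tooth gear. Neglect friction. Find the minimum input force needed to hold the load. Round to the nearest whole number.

Gear pair MA = 127/40 = 3.175.
Effort = load / MA = 16284 / 3.175 = 5128.8 N.

5129 N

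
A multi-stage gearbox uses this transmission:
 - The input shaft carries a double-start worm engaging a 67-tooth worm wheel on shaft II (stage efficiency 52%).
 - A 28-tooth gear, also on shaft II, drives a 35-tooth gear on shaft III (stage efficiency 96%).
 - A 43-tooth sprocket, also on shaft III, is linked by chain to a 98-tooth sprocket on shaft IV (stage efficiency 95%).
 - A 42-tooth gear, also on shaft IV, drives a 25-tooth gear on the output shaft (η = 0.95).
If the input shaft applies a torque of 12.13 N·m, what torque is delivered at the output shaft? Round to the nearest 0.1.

After the worm (67/2): 12.13 × 33.5 × 0.52 = 211.3 N·m
After the gear mesh (35/28): 211.3 × 1.25 × 0.96 = 253.57 N·m
After the chain (98/43): 253.57 × 2.2791 × 0.95 = 549 N·m
After the gear mesh (25/42): 549 × 0.59524 × 0.95 = 310.45 N·m

310.4 N·m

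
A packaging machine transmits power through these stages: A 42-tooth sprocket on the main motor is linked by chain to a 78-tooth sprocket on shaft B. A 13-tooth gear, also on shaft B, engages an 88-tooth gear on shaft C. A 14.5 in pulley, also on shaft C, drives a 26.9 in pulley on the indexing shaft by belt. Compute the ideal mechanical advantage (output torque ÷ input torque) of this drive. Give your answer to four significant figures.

Each stage contributes driven/driver: chain 78/42 = 1.8571, gear mesh 88/13 = 6.7692, belt 26.9/14.5 = 1.8552.
Overall: 1.8571 × 6.7692 × 1.8552 = 23.322.

23.32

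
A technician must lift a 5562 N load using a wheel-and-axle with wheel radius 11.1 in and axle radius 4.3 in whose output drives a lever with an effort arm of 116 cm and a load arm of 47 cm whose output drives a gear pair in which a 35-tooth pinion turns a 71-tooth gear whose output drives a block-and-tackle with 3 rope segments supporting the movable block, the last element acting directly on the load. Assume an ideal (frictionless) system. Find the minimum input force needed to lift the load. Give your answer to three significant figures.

143 N

Wheel-and-axle MA = R/r = 11.1/4.3 = 2.5814.
Lever MA = effort arm / load arm = 116/47 = 2.4681.
Gear pair MA = 71/35 = 2.0286.
Block-and-tackle MA = number of supporting rope parts = 3.
Combined ideal MA = 2.5814 × 2.4681 × 2.0286 × 3 = 38.773.
Effort = load / MA = 5562 / 38.773 = 143.45 N.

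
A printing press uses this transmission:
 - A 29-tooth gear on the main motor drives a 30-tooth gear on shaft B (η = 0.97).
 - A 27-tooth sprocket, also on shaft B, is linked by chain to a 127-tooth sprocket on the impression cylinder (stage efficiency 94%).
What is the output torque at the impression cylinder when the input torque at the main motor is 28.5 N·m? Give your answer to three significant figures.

126 N·m

After the gear mesh (30/29): 28.5 × 1.0345 × 0.97 = 28.598 N·m
After the chain (127/27): 28.598 × 4.7037 × 0.94 = 126.45 N·m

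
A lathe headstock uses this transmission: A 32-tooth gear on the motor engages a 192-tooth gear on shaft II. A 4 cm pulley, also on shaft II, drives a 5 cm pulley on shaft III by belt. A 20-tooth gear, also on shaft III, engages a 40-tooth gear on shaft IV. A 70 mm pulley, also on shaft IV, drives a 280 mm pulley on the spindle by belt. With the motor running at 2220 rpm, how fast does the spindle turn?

37 rpm

the motor → shaft II (gear mesh, 192/32): 2220 ÷ 6 = 370 rpm
shaft II → shaft III (belt, 5/4): 370 ÷ 1.25 = 296 rpm
shaft III → shaft IV (gear mesh, 40/20): 296 ÷ 2 = 148 rpm
shaft IV → the spindle (belt, 280/70): 148 ÷ 4 = 37 rpm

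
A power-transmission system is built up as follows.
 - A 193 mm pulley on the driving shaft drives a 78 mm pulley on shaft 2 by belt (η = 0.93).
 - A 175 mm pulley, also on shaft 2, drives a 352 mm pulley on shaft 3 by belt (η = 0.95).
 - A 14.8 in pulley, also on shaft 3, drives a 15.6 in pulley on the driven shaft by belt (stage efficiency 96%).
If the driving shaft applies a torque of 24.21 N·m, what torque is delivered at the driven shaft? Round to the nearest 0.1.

belt 78/193 = 0.40415 → τ = 24.21·0.40415·0.93 = 9.0994 N·m
belt 352/175 = 2.0114 → τ = 9.0994·2.0114·0.95 = 17.388 N·m
belt 15.6/14.8 = 1.0541 → τ = 17.388·1.0541·0.96 = 17.595 N·m

17.6 N·m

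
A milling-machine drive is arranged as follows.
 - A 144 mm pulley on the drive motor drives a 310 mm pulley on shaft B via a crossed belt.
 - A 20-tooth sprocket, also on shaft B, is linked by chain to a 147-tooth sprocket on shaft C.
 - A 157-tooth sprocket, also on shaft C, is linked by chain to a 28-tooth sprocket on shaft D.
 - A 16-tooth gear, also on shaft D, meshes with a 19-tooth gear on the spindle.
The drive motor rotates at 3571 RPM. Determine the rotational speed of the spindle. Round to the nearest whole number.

1066 RPM

belt 310/144 = 2.1528 → 3571/2.1528 = 1658.8 RPM
chain 147/20 = 7.35 → 1658.8/7.35 = 225.69 RPM
chain 28/157 = 0.17834 → 225.69/0.17834 = 1265.4 RPM
gear mesh 19/16 = 1.1875 → 1265.4/1.1875 = 1065.6 RPM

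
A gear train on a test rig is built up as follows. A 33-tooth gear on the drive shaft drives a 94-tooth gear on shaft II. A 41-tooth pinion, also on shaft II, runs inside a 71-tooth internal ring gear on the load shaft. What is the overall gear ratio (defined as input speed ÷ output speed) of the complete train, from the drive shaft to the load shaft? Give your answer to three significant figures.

Each stage contributes driven/driver: gear mesh 94/33 = 2.8485, internal gear 71/41 = 1.7317.
Overall: 2.8485 × 1.7317 = 4.9327.

4.93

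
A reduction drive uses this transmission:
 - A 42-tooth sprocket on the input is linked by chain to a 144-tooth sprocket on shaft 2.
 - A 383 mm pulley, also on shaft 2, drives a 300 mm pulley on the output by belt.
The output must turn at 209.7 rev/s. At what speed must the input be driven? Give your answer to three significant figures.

Overall ratio R = 3.4286 × 0.78329 = 2.6856.
Required input speed = output speed × R = 209.7 × 2.6856 = 563.16 rev/s.

563 rev/s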